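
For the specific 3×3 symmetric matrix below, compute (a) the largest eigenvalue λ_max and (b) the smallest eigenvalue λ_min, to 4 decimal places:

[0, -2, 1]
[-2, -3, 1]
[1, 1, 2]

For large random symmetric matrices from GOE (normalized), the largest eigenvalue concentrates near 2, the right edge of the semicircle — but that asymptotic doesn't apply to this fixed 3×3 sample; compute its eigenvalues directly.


Since M is real symmetric, all three eigenvalues are real; they are the roots of det(λI − M) = λ³ − (tr M) λ² + s λ − det M, where s is the sum of the principal 2×2 minors.
tr M = 0 + (-3) + 2 = -1.
s = (0·(-3) − (-2)²) + (0·2 − 1²) + ((-3)·2 − 1²) = -4 + (-1) + (-7) = -12.
det M (expand along row 1) = 0·(-7) − (-2)·(-5) + 1·1 = -9.
Characteristic polynomial: λ³ + λ² − 12λ + 9 = 0.
Substitute λ = y + (tr M)/3 = y − 0.333333 to remove the quadratic term: y³ + p·y + q = 0 with p = s − (tr M)²/3 = -12.333333 and q = −2(tr M)³/27 + (tr M)·s/3 − det M = 13.074074.
Three real roots ⇒ use the trigonometric (Viète) form: r = 2√(−p/3) = 4.055175, φ = arccos(3q/(p·r)) = arccos(-0.784228) = 2.472247 rad.
y_k = r·cos(φ/3 − 2πk/3) for k = 0, 1, 2 gives y = 2.754400, 1.200259, -3.954659.
λ_k = y_k − 0.333333 gives λ = 2.4211, 0.8669, -4.2880 (check: the sum is -1.0000 = tr M).

Hence λ_max = 2.4211 and λ_min = -4.2880.


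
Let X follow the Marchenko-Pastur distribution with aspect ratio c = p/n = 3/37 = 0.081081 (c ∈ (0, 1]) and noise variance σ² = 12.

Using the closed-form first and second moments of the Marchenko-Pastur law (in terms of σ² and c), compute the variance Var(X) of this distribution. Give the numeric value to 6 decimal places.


Recall the MP moments m_1 = E[X] = σ² and m_2 = E[X²] = σ⁴ (1 + c).
m_1 = E[X] = σ² = 12, so m_1² = 144.
m_2 = E[X²] = σ⁴ (1 + c) = 144 · (1 + 0.081081) = 144 · 1.081081 = 155.675676.
(Note m_2 − m_1² simplifies to c · σ⁴ = 0.081081 · 144.)

Var(X) = m_2 − m_1² = 155.675676 − 144 = 11.675676.


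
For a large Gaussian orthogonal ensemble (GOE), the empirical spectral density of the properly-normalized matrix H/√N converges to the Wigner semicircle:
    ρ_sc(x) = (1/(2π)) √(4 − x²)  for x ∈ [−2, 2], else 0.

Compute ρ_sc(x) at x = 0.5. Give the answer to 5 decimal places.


ρ_sc(x) = (1/(2π)) √(4 − x²). With x = 0.5:
  4 − x² = 4 − (0.5)² = 4 − 0.250000 = 3.750000.
  √(4 − x²) = 1.936492.
  1/(2π) = 0.159155.
  ρ_sc(0.5) = 0.159155 · 1.936492 = 0.308202.

Rounded to 5 decimal places: ρ_sc(0.5) ≈ 0.30820.


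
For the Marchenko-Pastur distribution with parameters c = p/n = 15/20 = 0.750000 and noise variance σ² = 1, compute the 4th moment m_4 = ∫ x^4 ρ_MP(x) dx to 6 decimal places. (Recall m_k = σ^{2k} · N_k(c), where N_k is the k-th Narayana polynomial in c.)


E[X⁴] = σ⁸ (1 + 6c + 6c² + c³) (fourth MP moment). With σ² = 1 (so σ⁸ = 1) and c = 15/20 = 0.750000: E[X⁴] = 1 · (1 + 6·0.750000 + 6·(0.750000)² + (0.750000)³) = 1 · 9.296875.

So E[X^4] = 9.296875.


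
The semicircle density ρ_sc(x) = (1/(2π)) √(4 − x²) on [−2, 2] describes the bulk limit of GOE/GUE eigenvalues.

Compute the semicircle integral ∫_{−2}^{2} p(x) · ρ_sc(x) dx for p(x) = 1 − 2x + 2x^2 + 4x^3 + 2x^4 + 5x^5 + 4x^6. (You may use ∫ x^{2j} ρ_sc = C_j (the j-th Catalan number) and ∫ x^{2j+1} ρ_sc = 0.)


Write p(x) = Σ a_i x^i, split into monomials and integrate each against ρ_sc separately.
Using ∫ x^{2j} ρ_sc = C_j = (1/(j+1)) C(2j, j) (Catalan numbers) and ∫ x^{2j+1} ρ_sc = 0 (odd monomials vanish by symmetry):
  i = 0 (even): a_0 · C_{0} = 1 · 1 = 1
  i = 1 (odd): ∫ x^1 ρ_sc = 0 (vanishes)
  i = 2 (even): a_2 · C_{1} = 2 · 1 = 2
  i = 3 (odd): ∫ x^3 ρ_sc = 0 (vanishes)
  i = 4 (even): a_4 · C_{2} = 2 · 2 = 4
  i = 5 (odd): ∫ x^5 ρ_sc = 0 (vanishes)
  i = 6 (even): a_6 · C_{3} = 4 · 5 = 20

Summing the contributions: ∫_{−2}^{2} p(x) ρ_sc(x) dx = 1 + 2 + 4 + 20 = 27.


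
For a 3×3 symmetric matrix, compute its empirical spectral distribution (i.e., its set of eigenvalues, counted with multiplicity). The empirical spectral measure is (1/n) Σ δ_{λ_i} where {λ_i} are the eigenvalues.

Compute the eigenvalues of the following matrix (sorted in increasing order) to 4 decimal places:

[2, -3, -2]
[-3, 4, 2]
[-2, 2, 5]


Since M is real symmetric, all three eigenvalues are real; they are the roots of det(λI − M) = λ³ − (tr M) λ² + s λ − det M, where s is the sum of the principal 2×2 minors.
tr M = 2 + 4 + 5 = 11.
s = (2·4 − (-3)²) + (2·5 − (-2)²) + (4·5 − 2²) = -1 + 6 + 16 = 21.
det M (expand along row 1) = 2·16 − (-3)·(-11) + (-2)·2 = -5.
Characteristic polynomial: λ³ − 11λ² + 21λ + 5 = 0.
Substitute λ = y + (tr M)/3 = y + 3.666667 to remove the quadratic term: y³ + p·y + q = 0 with p = s − (tr M)²/3 = -19.333333 and q = −2(tr M)³/27 + (tr M)·s/3 − det M = -16.592593.
Three real roots ⇒ use the trigonometric (Viète) form: r = 2√(−p/3) = 5.077182, φ = arccos(3q/(p·r)) = arccos(0.507114) = 1.038963 rad.
y_k = r·cos(φ/3 − 2πk/3) for k = 0, 1, 2 gives y = 4.775739, -0.895365, -3.880374.
λ_k = y_k + 3.666667 gives λ = 8.4424, 2.7713, -0.2137 (check: the sum is 11.0000 = tr M).

Eigenvalues sorted in increasing order: [-0.2137, 2.7713, 8.4424].


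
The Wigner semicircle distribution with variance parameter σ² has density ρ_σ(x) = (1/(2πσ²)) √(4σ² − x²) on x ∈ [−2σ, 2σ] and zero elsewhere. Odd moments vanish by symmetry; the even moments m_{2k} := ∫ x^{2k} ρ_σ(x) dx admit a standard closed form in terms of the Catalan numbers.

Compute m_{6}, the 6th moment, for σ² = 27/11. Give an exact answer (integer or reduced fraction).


By the scaled semicircle moment identity, m_{2k} = σ^{2k} · C_k with k = 3.
C_3 = (1/(k+1)) · C(2k, k) = (1/4) · C(6, 3) = (1/4) · 20 = 5.
σ^{2k} = (σ²)^k = (27/11)^3 = 19683/1331.

Therefore m_{6} = σ^{6} · C_3 = (19683/1331) · 5 = 98415/1331.


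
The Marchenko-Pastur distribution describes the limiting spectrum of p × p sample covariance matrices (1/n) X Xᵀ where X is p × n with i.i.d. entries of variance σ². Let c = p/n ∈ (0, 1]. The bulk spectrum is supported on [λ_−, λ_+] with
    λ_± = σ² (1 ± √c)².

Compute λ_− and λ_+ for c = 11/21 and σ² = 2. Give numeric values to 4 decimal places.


c = 11/21 = 0.523810; √c = 0.723747.
λ_− = σ² (1 − √c)² = 2 · (1 − 0.723747)² = 2 · (0.276253)² = 0.152632.
λ_+ = σ² (1 + √c)² = 2 · (1 + 0.723747)² = 2 · (1.723747)² = 5.942607.

Rounded to 4 decimal places: λ_− ≈ 0.1526, λ_+ ≈ 5.9426.


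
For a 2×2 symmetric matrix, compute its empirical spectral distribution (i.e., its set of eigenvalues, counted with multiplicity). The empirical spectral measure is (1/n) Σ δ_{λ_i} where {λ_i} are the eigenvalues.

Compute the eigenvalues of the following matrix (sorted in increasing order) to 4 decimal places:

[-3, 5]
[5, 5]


Since M is real symmetric, both eigenvalues are real; they are the roots of det(λI − M) = λ² − (tr M) λ + det M.
tr M = -3 + 5 = 2.
det M = (-3)·5 − 5² = -15 − 25 = -40.
Characteristic polynomial: λ² − 2λ − 40 = 0.
Discriminant Δ = (tr M)² − 4·det M = 4 − (-160) = 164; √Δ = 12.806248.
λ = (tr M ± √Δ)/2 = (2 ± 12.806248)/2, giving (tr M − √Δ)/2 = -5.4031 and (tr M + √Δ)/2 = 7.4031.

Eigenvalues sorted in increasing order: [-5.4031, 7.4031].


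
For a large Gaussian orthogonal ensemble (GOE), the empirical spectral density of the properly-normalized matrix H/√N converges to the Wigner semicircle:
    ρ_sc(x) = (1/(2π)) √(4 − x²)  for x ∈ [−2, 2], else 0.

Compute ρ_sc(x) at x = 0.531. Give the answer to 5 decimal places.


ρ_sc(x) = (1/(2π)) √(4 − x²). With x = 0.531:
  4 − x² = 4 − (0.531)² = 4 − 0.281961 = 3.718039.
  √(4 − x²) = 1.928222.
  1/(2π) = 0.159155.
  ρ_sc(0.531) = 0.159155 · 1.928222 = 0.306886.

Rounded to 5 decimal places: ρ_sc(0.531) ≈ 0.30689.


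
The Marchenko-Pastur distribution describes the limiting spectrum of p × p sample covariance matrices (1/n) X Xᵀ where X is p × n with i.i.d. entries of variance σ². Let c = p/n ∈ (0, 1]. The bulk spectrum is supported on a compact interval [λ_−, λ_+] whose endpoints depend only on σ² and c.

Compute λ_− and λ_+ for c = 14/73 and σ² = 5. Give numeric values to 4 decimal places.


c = 14/73 = 0.191781; √c = 0.437928.
λ_− = σ² (1 − √c)² = 5 · (1 − 0.437928)² = 5 · (0.562072)² = 1.579625.
λ_+ = σ² (1 + √c)² = 5 · (1 + 0.437928)² = 5 · (1.437928)² = 10.338183.

Rounded to 4 decimal places: λ_− ≈ 1.5796, λ_+ ≈ 10.3382.


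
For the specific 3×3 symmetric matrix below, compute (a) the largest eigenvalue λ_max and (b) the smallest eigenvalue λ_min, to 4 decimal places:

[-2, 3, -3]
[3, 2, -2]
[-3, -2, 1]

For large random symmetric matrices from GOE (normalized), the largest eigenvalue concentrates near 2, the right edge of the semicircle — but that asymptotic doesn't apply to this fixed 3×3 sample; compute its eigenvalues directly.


Since M is real symmetric, all three eigenvalues are real; they are the roots of det(λI − M) = λ³ − (tr M) λ² + s λ − det M, where s is the sum of the principal 2×2 minors.
tr M = -2 + 2 + 1 = 1.
s = ((-2)·2 − 3²) + ((-2)·1 − (-3)²) + (2·1 − (-2)²) = -13 + (-11) + (-2) = -26.
det M (expand along row 1) = (-2)·(-2) − 3·(-3) + (-3)·0 = 13.
Characteristic polynomial: λ³ − λ² − 26λ − 13 = 0.
Substitute λ = y + (tr M)/3 = y + 0.333333 to remove the quadratic term: y³ + p·y + q = 0 with p = s − (tr M)²/3 = -26.333333 and q = −2(tr M)³/27 + (tr M)·s/3 − det M = -21.740741.
Three real roots ⇒ use the trigonometric (Viète) form: r = 2√(−p/3) = 5.925463, φ = arccos(3q/(p·r)) = arccos(0.417992) = 1.139563 rad.
y_k = r·cos(φ/3 − 2πk/3) for k = 0, 1, 2 gives y = 5.503088, -0.848822, -4.654266.
λ_k = y_k + 0.333333 gives λ = 5.8364, -0.5155, -4.3209 (check: the sum is 1.0000 = tr M).

Hence λ_max = 5.8364 and λ_min = -4.3209.


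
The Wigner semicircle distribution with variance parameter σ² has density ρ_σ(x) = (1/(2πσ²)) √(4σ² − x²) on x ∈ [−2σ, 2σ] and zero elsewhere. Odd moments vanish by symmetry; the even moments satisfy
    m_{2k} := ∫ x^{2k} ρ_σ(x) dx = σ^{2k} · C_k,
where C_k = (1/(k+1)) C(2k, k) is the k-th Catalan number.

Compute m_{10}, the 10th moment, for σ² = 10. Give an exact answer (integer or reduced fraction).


By the scaled semicircle moment identity, m_{2k} = σ^{2k} · C_k with k = 5.
C_5 = (1/(k+1)) · C(2k, k) = (1/6) · C(10, 5) = (1/6) · 252 = 42.
σ^{2k} = (σ²)^k = (10)^5 = 100000.

Therefore m_{10} = σ^{10} · C_5 = 100000 · 42 = 4200000.


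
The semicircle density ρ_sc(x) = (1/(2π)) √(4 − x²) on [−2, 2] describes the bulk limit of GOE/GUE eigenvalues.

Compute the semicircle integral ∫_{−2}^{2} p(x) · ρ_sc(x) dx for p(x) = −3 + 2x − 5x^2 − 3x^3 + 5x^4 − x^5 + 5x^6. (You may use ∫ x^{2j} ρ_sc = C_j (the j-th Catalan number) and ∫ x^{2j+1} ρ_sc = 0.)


Write p(x) = Σ a_i x^i, split into monomials and integrate each against ρ_sc separately.
Using ∫ x^{2j} ρ_sc = C_j = (1/(j+1)) C(2j, j) (Catalan numbers) and ∫ x^{2j+1} ρ_sc = 0 (odd monomials vanish by symmetry):
  i = 0 (even): a_0 · C_{0} = -3 · 1 = -3
  i = 1 (odd): ∫ x^1 ρ_sc = 0 (vanishes)
  i = 2 (even): a_2 · C_{1} = -5 · 1 = -5
  i = 3 (odd): ∫ x^3 ρ_sc = 0 (vanishes)
  i = 4 (even): a_4 · C_{2} = 5 · 2 = 10
  i = 5 (odd): ∫ x^5 ρ_sc = 0 (vanishes)
  i = 6 (even): a_6 · C_{3} = 5 · 5 = 25

Summing the contributions: ∫_{−2}^{2} p(x) ρ_sc(x) dx = (-3) + (-5) + 10 + 25 = 27.


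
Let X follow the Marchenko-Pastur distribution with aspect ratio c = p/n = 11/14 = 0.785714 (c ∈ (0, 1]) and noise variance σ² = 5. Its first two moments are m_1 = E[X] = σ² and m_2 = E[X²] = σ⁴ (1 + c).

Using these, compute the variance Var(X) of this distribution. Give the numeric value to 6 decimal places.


m_1 = E[X] = σ² = 5, so m_1² = 25.
m_2 = E[X²] = σ⁴ (1 + c) = 25 · (1 + 0.785714) = 25 · 1.785714 = 44.642857.
(Note m_2 − m_1² simplifies to c · σ⁴ = 0.785714 · 25.)

Var(X) = m_2 − m_1² = 44.642857 − 25 = 19.642857.


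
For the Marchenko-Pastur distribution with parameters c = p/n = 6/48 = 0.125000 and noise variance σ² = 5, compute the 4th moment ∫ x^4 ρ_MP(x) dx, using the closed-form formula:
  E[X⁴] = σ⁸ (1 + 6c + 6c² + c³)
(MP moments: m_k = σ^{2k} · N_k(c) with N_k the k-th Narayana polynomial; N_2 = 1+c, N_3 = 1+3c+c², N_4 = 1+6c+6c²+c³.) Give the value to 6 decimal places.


E[X⁴] = σ⁸ (1 + 6c + 6c² + c³) (fourth MP moment). With σ² = 5 (so σ⁸ = 625) and c = 6/48 = 0.125000: E[X⁴] = 625 · (1 + 6·0.125000 + 6·(0.125000)² + (0.125000)³) = 625 · 1.845703.

So E[X^4] = 1153.564453.


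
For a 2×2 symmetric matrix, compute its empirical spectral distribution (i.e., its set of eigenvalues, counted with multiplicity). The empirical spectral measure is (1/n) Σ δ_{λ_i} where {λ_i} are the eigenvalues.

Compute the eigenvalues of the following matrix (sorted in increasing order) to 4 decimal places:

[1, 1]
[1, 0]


Since M is real symmetric, both eigenvalues are real; they are the roots of det(λI − M) = λ² − (tr M) λ + det M.
tr M = 1 + 0 = 1.
det M = 1·0 − 1² = 0 − 1 = -1.
Characteristic polynomial: λ² − λ − 1 = 0.
Discriminant Δ = (tr M)² − 4·det M = 1 − (-4) = 5; √Δ = 2.236068.
λ = (tr M ± √Δ)/2 = (1 ± 2.236068)/2, giving (tr M − √Δ)/2 = -0.6180 and (tr M + √Δ)/2 = 1.6180.

Eigenvalues sorted in increasing order: [-0.6180, 1.6180].


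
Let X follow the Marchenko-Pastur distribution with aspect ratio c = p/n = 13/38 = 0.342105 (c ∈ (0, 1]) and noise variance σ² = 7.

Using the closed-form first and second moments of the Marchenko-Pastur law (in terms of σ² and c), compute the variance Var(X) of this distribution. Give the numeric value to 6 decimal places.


Recall the MP moments m_1 = E[X] = σ² and m_2 = E[X²] = σ⁴ (1 + c).
m_1 = E[X] = σ² = 7, so m_1² = 49.
m_2 = E[X²] = σ⁴ (1 + c) = 49 · (1 + 0.342105) = 49 · 1.342105 = 65.763158.
(Note m_2 − m_1² simplifies to c · σ⁴ = 0.342105 · 49.)

Var(X) = m_2 − m_1² = 65.763158 − 49 = 16.763158.


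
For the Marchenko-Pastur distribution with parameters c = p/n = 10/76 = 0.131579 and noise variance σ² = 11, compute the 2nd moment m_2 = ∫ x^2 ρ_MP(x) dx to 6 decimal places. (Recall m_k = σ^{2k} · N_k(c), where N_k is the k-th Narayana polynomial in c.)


E[X²] = σ⁴ (1 + c) (second MP moment). With σ² = 11 (so σ⁴ = 121) and c = 10/76 = 0.131579: E[X²] = 121 · (1 + 0.131579) = 121 · 1.131579.

So E[X^2] = 136.921053.


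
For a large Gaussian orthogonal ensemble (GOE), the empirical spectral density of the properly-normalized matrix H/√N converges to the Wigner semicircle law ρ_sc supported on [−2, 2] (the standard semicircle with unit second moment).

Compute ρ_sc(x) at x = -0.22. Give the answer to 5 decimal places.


ρ_sc(x) = (1/(2π)) √(4 − x²). With x = -0.22:
  4 − x² = 4 − (-0.22)² = 4 − 0.048400 = 3.951600.
  √(4 − x²) = 1.987863.
  1/(2π) = 0.159155.
  ρ_sc(-0.22) = 0.159155 · 1.987863 = 0.316378.

Rounded to 5 decimal places: ρ_sc(-0.22) ≈ 0.31638.


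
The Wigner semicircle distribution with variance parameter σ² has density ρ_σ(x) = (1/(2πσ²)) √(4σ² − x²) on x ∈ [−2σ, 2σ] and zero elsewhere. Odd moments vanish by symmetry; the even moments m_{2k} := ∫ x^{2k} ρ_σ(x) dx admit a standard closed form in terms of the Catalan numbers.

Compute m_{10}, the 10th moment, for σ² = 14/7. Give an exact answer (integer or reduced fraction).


By the scaled semicircle moment identity, m_{2k} = σ^{2k} · C_k with k = 5.
C_5 = (1/(k+1)) · C(2k, k) = (1/6) · C(10, 5) = (1/6) · 252 = 42.
σ^{2k} = (σ²)^k = (14/7)^5 = 32.

Therefore m_{10} = σ^{10} · C_5 = 32 · 42 = 1344.


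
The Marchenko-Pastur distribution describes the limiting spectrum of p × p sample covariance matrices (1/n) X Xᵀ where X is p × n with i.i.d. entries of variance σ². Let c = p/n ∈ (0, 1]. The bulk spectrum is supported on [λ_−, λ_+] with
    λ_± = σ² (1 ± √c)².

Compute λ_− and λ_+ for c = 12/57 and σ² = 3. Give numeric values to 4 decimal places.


c = 12/57 = 0.210526; √c = 0.458831.
λ_− = σ² (1 − √c)² = 3 · (1 − 0.458831)² = 3 · (0.541169)² = 0.878590.
λ_+ = σ² (1 + √c)² = 3 · (1 + 0.458831)² = 3 · (1.458831)² = 6.384568.

Rounded to 4 decimal places: λ_− ≈ 0.8786, λ_+ ≈ 6.3846.


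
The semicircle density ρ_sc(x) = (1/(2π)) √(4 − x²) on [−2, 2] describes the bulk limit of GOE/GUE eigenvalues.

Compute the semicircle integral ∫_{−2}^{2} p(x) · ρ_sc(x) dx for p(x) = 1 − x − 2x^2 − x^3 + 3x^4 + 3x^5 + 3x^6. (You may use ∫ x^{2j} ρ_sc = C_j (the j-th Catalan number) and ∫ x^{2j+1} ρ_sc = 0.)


Write p(x) = Σ a_i x^i, split into monomials and integrate each against ρ_sc separately.
Using ∫ x^{2j} ρ_sc = C_j = (1/(j+1)) C(2j, j) (Catalan numbers) and ∫ x^{2j+1} ρ_sc = 0 (odd monomials vanish by symmetry):
  i = 0 (even): a_0 · C_{0} = 1 · 1 = 1
  i = 1 (odd): ∫ x^1 ρ_sc = 0 (vanishes)
  i = 2 (even): a_2 · C_{1} = -2 · 1 = -2
  i = 3 (odd): ∫ x^3 ρ_sc = 0 (vanishes)
  i = 4 (even): a_4 · C_{2} = 3 · 2 = 6
  i = 5 (odd): ∫ x^5 ρ_sc = 0 (vanishes)
  i = 6 (even): a_6 · C_{3} = 3 · 5 = 15

Summing the contributions: ∫_{−2}^{2} p(x) ρ_sc(x) dx = 1 + (-2) + 6 + 15 = 20.


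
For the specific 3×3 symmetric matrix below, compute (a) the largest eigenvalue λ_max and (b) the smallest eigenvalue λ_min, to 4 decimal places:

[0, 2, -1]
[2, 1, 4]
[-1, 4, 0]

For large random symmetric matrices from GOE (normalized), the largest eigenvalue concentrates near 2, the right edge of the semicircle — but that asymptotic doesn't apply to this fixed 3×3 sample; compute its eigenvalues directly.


Since M is real symmetric, all three eigenvalues are real; they are the roots of det(λI − M) = λ³ − (tr M) λ² + s λ − det M, where s is the sum of the principal 2×2 minors.
tr M = 0 + 1 + 0 = 1.
s = (0·1 − 2²) + (0·0 − (-1)²) + (1·0 − 4²) = -4 + (-1) + (-16) = -21.
det M (expand along row 1) = 0·(-16) − 2·4 + (-1)·9 = -17.
Characteristic polynomial: λ³ − λ² − 21λ + 17 = 0.
Substitute λ = y + (tr M)/3 = y + 0.333333 to remove the quadratic term: y³ + p·y + q = 0 with p = s − (tr M)²/3 = -21.333333 and q = −2(tr M)³/27 + (tr M)·s/3 − det M = 9.925926.
Three real roots ⇒ use the trigonometric (Viète) form: r = 2√(−p/3) = 5.333333, φ = arccos(3q/(p·r)) = arccos(-0.261719) = 1.835599 rad.
y_k = r·cos(φ/3 − 2πk/3) for k = 0, 1, 2 gives y = 4.365746, 0.470149, -4.835895.
λ_k = y_k + 0.333333 gives λ = 4.6991, 0.8035, -4.5026 (check: the sum is 1.0000 = tr M).

Hence λ_max = 4.6991 and λ_min = -4.5026.


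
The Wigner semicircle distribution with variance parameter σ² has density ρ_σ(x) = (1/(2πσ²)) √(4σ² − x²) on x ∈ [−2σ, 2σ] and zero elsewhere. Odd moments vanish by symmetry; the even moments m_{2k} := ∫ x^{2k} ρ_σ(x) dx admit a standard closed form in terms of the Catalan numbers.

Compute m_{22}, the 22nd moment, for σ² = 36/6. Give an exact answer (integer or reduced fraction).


By the scaled semicircle moment identity, m_{2k} = σ^{2k} · C_k with k = 11.
C_11 = (1/(k+1)) · C(2k, k) = (1/12) · C(22, 11) = (1/12) · 705432 = 58786.
σ^{2k} = (σ²)^k = (36/6)^11 = 362797056.

Therefore m_{22} = σ^{22} · C_11 = 362797056 · 58786 = 21327387734016.


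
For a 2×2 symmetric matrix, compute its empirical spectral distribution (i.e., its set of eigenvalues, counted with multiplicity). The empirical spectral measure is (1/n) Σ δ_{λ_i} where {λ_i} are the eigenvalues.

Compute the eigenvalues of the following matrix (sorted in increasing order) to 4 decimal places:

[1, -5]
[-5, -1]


Since M is real symmetric, both eigenvalues are real; they are the roots of det(λI − M) = λ² − (tr M) λ + det M.
tr M = 1 + (-1) = 0.
det M = 1·(-1) − (-5)² = -1 − 25 = -26.
Characteristic polynomial: λ² − 26 = 0.
Discriminant Δ = (tr M)² − 4·det M = 0 − (-104) = 104; √Δ = 10.198039.
λ = (tr M ± √Δ)/2 = (0 ± 10.198039)/2, giving (tr M − √Δ)/2 = -5.0990 and (tr M + √Δ)/2 = 5.0990.

Eigenvalues sorted in increasing order: [-5.0990, 5.0990].


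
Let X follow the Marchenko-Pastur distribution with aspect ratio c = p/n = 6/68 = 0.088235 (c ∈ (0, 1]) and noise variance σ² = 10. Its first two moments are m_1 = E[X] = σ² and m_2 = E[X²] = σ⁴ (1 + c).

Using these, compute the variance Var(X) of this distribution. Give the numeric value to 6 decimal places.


m_1 = E[X] = σ² = 10, so m_1² = 100.
m_2 = E[X²] = σ⁴ (1 + c) = 100 · (1 + 0.088235) = 100 · 1.088235 = 108.823529.
(Note m_2 − m_1² simplifies to c · σ⁴ = 0.088235 · 100.)

Var(X) = m_2 − m_1² = 108.823529 − 100 = 8.823529.


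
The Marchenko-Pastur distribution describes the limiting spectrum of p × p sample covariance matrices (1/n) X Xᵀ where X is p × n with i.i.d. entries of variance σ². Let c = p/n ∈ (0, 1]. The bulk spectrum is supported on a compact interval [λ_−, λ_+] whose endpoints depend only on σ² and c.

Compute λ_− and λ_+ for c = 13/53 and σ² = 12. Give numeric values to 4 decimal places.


c = 13/53 = 0.245283; √c = 0.495261.
λ_− = σ² (1 − √c)² = 12 · (1 − 0.495261)² = 12 · (0.504739)² = 3.057143.
λ_+ = σ² (1 + √c)² = 12 · (1 + 0.495261)² = 12 · (1.495261)² = 26.829650.

Rounded to 4 decimal places: λ_− ≈ 3.0571, λ_+ ≈ 26.8296.


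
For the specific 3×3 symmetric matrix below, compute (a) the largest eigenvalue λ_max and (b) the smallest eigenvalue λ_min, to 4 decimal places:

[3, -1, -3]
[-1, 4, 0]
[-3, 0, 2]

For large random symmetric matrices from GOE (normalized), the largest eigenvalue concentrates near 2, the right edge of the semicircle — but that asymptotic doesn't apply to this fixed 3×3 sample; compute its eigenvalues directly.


Since M is real symmetric, all three eigenvalues are real; they are the roots of det(λI − M) = λ³ − (tr M) λ² + s λ − det M, where s is the sum of the principal 2×2 minors.
tr M = 3 + 4 + 2 = 9.
s = (3·4 − (-1)²) + (3·2 − (-3)²) + (4·2 − 0²) = 11 + (-3) + 8 = 16.
det M (expand along row 1) = 3·8 − (-1)·(-2) + (-3)·12 = -14.
Characteristic polynomial: λ³ − 9λ² + 16λ + 14 = 0.
Substitute λ = y + (tr M)/3 = y + 3.000000 to remove the quadratic term: y³ + p·y + q = 0 with p = s − (tr M)²/3 = -11.000000 and q = −2(tr M)³/27 + (tr M)·s/3 − det M = 8.000000.
Three real roots ⇒ use the trigonometric (Viète) form: r = 2√(−p/3) = 3.829708, φ = arccos(3q/(p·r)) = arccos(-0.569709) = 2.176948 rad.
y_k = r·cos(φ/3 − 2πk/3) for k = 0, 1, 2 gives y = 2.864885, 0.768540, -3.633425.
λ_k = y_k + 3.000000 gives λ = 5.8649, 3.7685, -0.6334 (check: the sum is 9.0000 = tr M).

Hence λ_max = 5.8649 and λ_min = -0.6334.


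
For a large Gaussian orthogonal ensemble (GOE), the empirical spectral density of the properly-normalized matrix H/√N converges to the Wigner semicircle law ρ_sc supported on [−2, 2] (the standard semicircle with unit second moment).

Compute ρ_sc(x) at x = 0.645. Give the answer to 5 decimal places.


ρ_sc(x) = (1/(2π)) √(4 − x²). With x = 0.645:
  4 − x² = 4 − (0.645)² = 4 − 0.416025 = 3.583975.
  √(4 − x²) = 1.893139.
  1/(2π) = 0.159155.
  ρ_sc(0.645) = 0.159155 · 1.893139 = 0.301302.

Rounded to 5 decimal places: ρ_sc(0.645) ≈ 0.30130.


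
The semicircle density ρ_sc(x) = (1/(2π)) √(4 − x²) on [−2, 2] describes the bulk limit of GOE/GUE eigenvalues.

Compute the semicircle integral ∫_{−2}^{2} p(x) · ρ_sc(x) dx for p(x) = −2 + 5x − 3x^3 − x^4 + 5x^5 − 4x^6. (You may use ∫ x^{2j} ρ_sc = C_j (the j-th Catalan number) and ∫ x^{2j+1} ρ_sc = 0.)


Write p(x) = Σ a_i x^i, split into monomials and integrate each against ρ_sc separately.
Using ∫ x^{2j} ρ_sc = C_j = (1/(j+1)) C(2j, j) (Catalan numbers) and ∫ x^{2j+1} ρ_sc = 0 (odd monomials vanish by symmetry):
  i = 0 (even): a_0 · C_{0} = -2 · 1 = -2
  i = 1 (odd): ∫ x^1 ρ_sc = 0 (vanishes)
  i = 3 (odd): ∫ x^3 ρ_sc = 0 (vanishes)
  i = 4 (even): a_4 · C_{2} = -1 · 2 = -2
  i = 5 (odd): ∫ x^5 ρ_sc = 0 (vanishes)
  i = 6 (even): a_6 · C_{3} = -4 · 5 = -20

Summing the contributions: ∫_{−2}^{2} p(x) ρ_sc(x) dx = (-2) + (-2) + (-20) = -24.


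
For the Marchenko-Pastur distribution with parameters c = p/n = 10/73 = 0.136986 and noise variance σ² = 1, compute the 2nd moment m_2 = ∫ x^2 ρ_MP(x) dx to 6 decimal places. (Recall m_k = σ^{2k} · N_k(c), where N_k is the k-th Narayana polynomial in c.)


E[X²] = σ⁴ (1 + c) (second MP moment). With σ² = 1 (so σ⁴ = 1) and c = 10/73 = 0.136986: E[X²] = 1 · (1 + 0.136986) = 1 · 1.136986.

So E[X^2] = 1.136986.


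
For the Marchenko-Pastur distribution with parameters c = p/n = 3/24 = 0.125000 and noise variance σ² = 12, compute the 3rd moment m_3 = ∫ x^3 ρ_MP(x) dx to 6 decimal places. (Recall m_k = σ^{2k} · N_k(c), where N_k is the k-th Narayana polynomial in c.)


E[X³] = σ⁶ (1 + 3c + c²) (third MP moment). With σ² = 12 (so σ⁶ = 1728) and c = 3/24 = 0.125000: E[X³] = 1728 · (1 + 3·0.125000 + (0.125000)²) = 1728 · 1.390625.

So E[X^3] = 2403.000000.


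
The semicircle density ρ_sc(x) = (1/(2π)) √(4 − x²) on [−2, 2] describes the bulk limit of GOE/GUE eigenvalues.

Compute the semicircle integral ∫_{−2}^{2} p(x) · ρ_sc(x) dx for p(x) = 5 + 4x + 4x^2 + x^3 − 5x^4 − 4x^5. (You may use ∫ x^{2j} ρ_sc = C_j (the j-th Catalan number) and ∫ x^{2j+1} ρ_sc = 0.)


Write p(x) = Σ a_i x^i, split into monomials and integrate each against ρ_sc separately.
Using ∫ x^{2j} ρ_sc = C_j = (1/(j+1)) C(2j, j) (Catalan numbers) and ∫ x^{2j+1} ρ_sc = 0 (odd monomials vanish by symmetry):
  i = 0 (even): a_0 · C_{0} = 5 · 1 = 5
  i = 1 (odd): ∫ x^1 ρ_sc = 0 (vanishes)
  i = 2 (even): a_2 · C_{1} = 4 · 1 = 4
  i = 3 (odd): ∫ x^3 ρ_sc = 0 (vanishes)
  i = 4 (even): a_4 · C_{2} = -5 · 2 = -10
  i = 5 (odd): ∫ x^5 ρ_sc = 0 (vanishes)

Summing the contributions: ∫_{−2}^{2} p(x) ρ_sc(x) dx = 5 + 4 + (-10) = -1.


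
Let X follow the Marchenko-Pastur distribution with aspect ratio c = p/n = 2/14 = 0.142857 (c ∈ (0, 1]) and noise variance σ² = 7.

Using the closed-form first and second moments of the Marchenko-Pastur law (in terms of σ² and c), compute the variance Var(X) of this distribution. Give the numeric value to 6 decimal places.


Recall the MP moments m_1 = E[X] = σ² and m_2 = E[X²] = σ⁴ (1 + c).
m_1 = E[X] = σ² = 7, so m_1² = 49.
m_2 = E[X²] = σ⁴ (1 + c) = 49 · (1 + 0.142857) = 49 · 1.142857 = 56.000000.
(Note m_2 − m_1² simplifies to c · σ⁴ = 0.142857 · 49.)

Var(X) = m_2 − m_1² = 56.000000 − 49 = 7.000000.


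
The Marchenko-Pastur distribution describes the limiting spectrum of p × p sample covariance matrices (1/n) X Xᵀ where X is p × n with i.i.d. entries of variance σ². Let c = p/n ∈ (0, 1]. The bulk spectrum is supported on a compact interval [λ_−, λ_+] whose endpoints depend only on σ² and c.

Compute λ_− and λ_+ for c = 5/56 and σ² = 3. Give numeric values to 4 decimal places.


c = 5/56 = 0.089286; √c = 0.298807.
λ_− = σ² (1 − √c)² = 3 · (1 − 0.298807)² = 3 · (0.701193)² = 1.475014.
λ_+ = σ² (1 + √c)² = 3 · (1 + 0.298807)² = 3 · (1.298807)² = 5.060700.

Rounded to 4 decimal places: λ_− ≈ 1.4750, λ_+ ≈ 5.0607.


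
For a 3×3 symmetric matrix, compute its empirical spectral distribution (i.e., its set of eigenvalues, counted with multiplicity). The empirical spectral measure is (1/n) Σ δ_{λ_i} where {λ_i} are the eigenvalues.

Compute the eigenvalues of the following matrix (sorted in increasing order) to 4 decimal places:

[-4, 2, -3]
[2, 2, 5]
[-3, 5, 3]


Since M is real symmetric, all three eigenvalues are real; they are the roots of det(λI − M) = λ³ − (tr M) λ² + s λ − det M, where s is the sum of the principal 2×2 minors.
tr M = -4 + 2 + 3 = 1.
s = ((-4)·2 − 2²) + ((-4)·3 − (-3)²) + (2·3 − 5²) = -12 + (-21) + (-19) = -52.
det M (expand along row 1) = (-4)·(-19) − 2·21 + (-3)·16 = -14.
Characteristic polynomial: λ³ − λ² − 52λ + 14 = 0.
Substitute λ = y + (tr M)/3 = y + 0.333333 to remove the quadratic term: y³ + p·y + q = 0 with p = s − (tr M)²/3 = -52.333333 and q = −2(tr M)³/27 + (tr M)·s/3 − det M = -3.407407.
Three real roots ⇒ use the trigonometric (Viète) form: r = 2√(−p/3) = 8.353309, φ = arccos(3q/(p·r)) = arccos(0.023383) = 1.547411 rad.
y_k = r·cos(φ/3 − 2πk/3) for k = 0, 1, 2 gives y = 7.266516, -0.065115, -7.201401.
λ_k = y_k + 0.333333 gives λ = 7.5998, 0.2682, -6.8681 (check: the sum is 1.0000 = tr M).

Eigenvalues sorted in increasing order: [-6.8681, 0.2682, 7.5998].


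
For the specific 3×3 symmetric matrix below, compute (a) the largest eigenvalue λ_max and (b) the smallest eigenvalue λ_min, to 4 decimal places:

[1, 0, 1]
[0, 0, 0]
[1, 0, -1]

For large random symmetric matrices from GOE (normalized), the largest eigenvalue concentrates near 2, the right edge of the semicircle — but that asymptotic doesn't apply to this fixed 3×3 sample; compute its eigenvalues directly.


Since M is real symmetric, all three eigenvalues are real; they are the roots of det(λI − M) = λ³ − (tr M) λ² + s λ − det M, where s is the sum of the principal 2×2 minors.
tr M = 1 + 0 + (-1) = 0.
s = (1·0 − 0²) + (1·(-1) − 1²) + (0·(-1) − 0²) = 0 + (-2) + 0 = -2.
det M (expand along row 1) = 1·0 − 0·0 + 1·0 = 0.
Characteristic polynomial: λ³ − 2λ = 0.
Substitute λ = y + (tr M)/3 = y + 0.000000 to remove the quadratic term: y³ + p·y + q = 0 with p = s − (tr M)²/3 = -2.000000 and q = −2(tr M)³/27 + (tr M)·s/3 − det M = 0.000000.
Three real roots ⇒ use the trigonometric (Viète) form: r = 2√(−p/3) = 1.632993, φ = arccos(3q/(p·r)) = arccos(0.000000) = 1.570796 rad.
y_k = r·cos(φ/3 − 2πk/3) for k = 0, 1, 2 gives y = 1.414214, 0.000000, -1.414214.
λ_k = y_k + 0.000000 gives λ = 1.4142, 0.0000, -1.4142 (check: the sum is 0.0000 = tr M).

Hence λ_max = 1.4142 and λ_min = -1.4142.


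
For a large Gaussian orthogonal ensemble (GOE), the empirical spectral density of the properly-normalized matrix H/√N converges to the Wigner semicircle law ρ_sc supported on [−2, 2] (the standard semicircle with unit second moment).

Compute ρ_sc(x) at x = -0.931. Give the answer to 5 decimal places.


ρ_sc(x) = (1/(2π)) √(4 − x²). With x = -0.931:
  4 − x² = 4 − (-0.931)² = 4 − 0.866761 = 3.133239.
  √(4 − x²) = 1.770096.
  1/(2π) = 0.159155.
  ρ_sc(-0.931) = 0.159155 · 1.770096 = 0.281719.

Rounded to 5 decimal places: ρ_sc(-0.931) ≈ 0.28172.


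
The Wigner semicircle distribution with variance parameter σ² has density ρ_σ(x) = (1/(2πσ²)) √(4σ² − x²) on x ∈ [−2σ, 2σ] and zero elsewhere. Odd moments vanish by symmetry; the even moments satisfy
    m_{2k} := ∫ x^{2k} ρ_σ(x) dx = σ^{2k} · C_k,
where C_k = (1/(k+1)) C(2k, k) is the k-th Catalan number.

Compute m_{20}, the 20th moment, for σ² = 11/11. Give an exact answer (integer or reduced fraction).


By the scaled semicircle moment identity, m_{2k} = σ^{2k} · C_k with k = 10.
C_10 = (1/(k+1)) · C(2k, k) = (1/11) · C(20, 10) = (1/11) · 184756 = 16796.
σ^{2k} = (σ²)^k = (11/11)^10 = 1.

Therefore m_{20} = σ^{20} · C_10 = 1 · 16796 = 16796.


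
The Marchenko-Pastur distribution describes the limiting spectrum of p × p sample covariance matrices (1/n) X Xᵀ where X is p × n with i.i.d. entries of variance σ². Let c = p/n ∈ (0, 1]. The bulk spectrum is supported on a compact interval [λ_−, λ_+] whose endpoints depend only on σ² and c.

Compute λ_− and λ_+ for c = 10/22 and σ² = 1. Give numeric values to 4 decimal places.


c = 10/22 = 0.454545; √c = 0.674200.
λ_− = σ² (1 − √c)² = 1 · (1 − 0.674200)² = 1 · (0.325800)² = 0.106146.
λ_+ = σ² (1 + √c)² = 1 · (1 + 0.674200)² = 1 · (1.674200)² = 2.802945.

Rounded to 4 decimal places: λ_− ≈ 0.1061, λ_+ ≈ 2.8029.


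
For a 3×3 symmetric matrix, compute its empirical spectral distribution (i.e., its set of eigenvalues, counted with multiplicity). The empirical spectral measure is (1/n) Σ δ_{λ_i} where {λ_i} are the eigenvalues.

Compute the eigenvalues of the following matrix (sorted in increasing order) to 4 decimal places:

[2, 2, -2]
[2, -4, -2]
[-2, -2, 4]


Since M is real symmetric, all three eigenvalues are real; they are the roots of det(λI − M) = λ³ − (tr M) λ² + s λ − det M, where s is the sum of the principal 2×2 minors.
tr M = 2 + (-4) + 4 = 2.
s = (2·(-4) − 2²) + (2·4 − (-2)²) + ((-4)·4 − (-2)²) = -12 + 4 + (-20) = -28.
det M (expand along row 1) = 2·(-20) − 2·4 + (-2)·(-12) = -24.
Characteristic polynomial: λ³ − 2λ² − 28λ + 24 = 0.
Substitute λ = y + (tr M)/3 = y + 0.666667 to remove the quadratic term: y³ + p·y + q = 0 with p = s − (tr M)²/3 = -29.333333 and q = −2(tr M)³/27 + (tr M)·s/3 − det M = 4.740741.
Three real roots ⇒ use the trigonometric (Viète) form: r = 2√(−p/3) = 6.253888, φ = arccos(3q/(p·r)) = arccos(-0.077528) = 1.648402 rad.
y_k = r·cos(φ/3 − 2πk/3) for k = 0, 1, 2 gives y = 5.333333, 0.161760, -5.495094.
λ_k = y_k + 0.666667 gives λ = 6.0000, 0.8284, -4.8284 (check: the sum is 2.0000 = tr M).

Eigenvalues sorted in increasing order: [-4.8284, 0.8284, 6.0000].


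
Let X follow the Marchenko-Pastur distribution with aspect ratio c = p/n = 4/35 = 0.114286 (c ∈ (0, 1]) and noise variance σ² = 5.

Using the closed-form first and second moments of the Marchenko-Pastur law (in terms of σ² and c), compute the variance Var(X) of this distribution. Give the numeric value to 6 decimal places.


Recall the MP moments m_1 = E[X] = σ² and m_2 = E[X²] = σ⁴ (1 + c).
m_1 = E[X] = σ² = 5, so m_1² = 25.
m_2 = E[X²] = σ⁴ (1 + c) = 25 · (1 + 0.114286) = 25 · 1.114286 = 27.857143.
(Note m_2 − m_1² simplifies to c · σ⁴ = 0.114286 · 25.)

Var(X) = m_2 − m_1² = 27.857143 − 25 = 2.857143.


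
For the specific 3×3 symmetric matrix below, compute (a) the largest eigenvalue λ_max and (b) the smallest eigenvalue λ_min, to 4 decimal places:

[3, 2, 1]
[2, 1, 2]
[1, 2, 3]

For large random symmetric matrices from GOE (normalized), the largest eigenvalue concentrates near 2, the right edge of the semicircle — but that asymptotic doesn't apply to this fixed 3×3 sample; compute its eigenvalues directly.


Since M is real symmetric, all three eigenvalues are real; they are the roots of det(λI − M) = λ³ − (tr M) λ² + s λ − det M, where s is the sum of the principal 2×2 minors.
tr M = 3 + 1 + 3 = 7.
s = (3·1 − 2²) + (3·3 − 1²) + (1·3 − 2²) = -1 + 8 + (-1) = 6.
det M (expand along row 1) = 3·(-1) − 2·4 + 1·3 = -8.
Characteristic polynomial: λ³ − 7λ² + 6λ + 8 = 0.
Substitute λ = y + (tr M)/3 = y + 2.333333 to remove the quadratic term: y³ + p·y + q = 0 with p = s − (tr M)²/3 = -10.333333 and q = −2(tr M)³/27 + (tr M)·s/3 − det M = -3.407407.
Three real roots ⇒ use the trigonometric (Viète) form: r = 2√(−p/3) = 3.711843, φ = arccos(3q/(p·r)) = arccos(0.266511) = 1.301025 rad.
y_k = r·cos(φ/3 − 2πk/3) for k = 0, 1, 2 gives y = 3.368229, -0.333333, -3.034895.
λ_k = y_k + 2.333333 gives λ = 5.7016, 2.0000, -0.7016 (check: the sum is 7.0000 = tr M).

Hence λ_max = 5.7016 and λ_min = -0.7016.


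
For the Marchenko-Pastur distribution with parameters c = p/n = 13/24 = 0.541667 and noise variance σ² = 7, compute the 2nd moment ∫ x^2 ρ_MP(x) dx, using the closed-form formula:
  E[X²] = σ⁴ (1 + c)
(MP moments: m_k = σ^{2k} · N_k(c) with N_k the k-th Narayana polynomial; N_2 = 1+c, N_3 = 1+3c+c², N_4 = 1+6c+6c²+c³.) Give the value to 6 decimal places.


E[X²] = σ⁴ (1 + c) (second MP moment). With σ² = 7 (so σ⁴ = 49) and c = 13/24 = 0.541667: E[X²] = 49 · (1 + 0.541667) = 49 · 1.541667.

So E[X^2] = 75.541667.


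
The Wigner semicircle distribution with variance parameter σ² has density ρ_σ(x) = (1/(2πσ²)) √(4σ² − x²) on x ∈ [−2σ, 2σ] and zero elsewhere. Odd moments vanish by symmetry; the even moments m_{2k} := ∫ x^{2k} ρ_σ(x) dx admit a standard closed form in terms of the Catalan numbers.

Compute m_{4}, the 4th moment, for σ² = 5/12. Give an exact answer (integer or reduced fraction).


By the scaled semicircle moment identity, m_{2k} = σ^{2k} · C_k with k = 2.
C_2 = (1/(k+1)) · C(2k, k) = (1/3) · C(4, 2) = (1/3) · 6 = 2.
σ^{2k} = (σ²)^k = (5/12)^2 = 25/144.

Therefore m_{4} = σ^{4} · C_2 = (25/144) · 2 = 25/72.


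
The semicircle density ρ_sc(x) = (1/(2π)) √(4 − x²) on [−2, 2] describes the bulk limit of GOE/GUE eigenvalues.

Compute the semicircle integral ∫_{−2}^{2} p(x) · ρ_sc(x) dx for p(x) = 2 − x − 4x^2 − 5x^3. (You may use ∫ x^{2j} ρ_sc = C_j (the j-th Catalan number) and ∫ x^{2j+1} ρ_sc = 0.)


Write p(x) = Σ a_i x^i, split into monomials and integrate each against ρ_sc separately.
Using ∫ x^{2j} ρ_sc = C_j = (1/(j+1)) C(2j, j) (Catalan numbers) and ∫ x^{2j+1} ρ_sc = 0 (odd monomials vanish by symmetry):
  i = 0 (even): a_0 · C_{0} = 2 · 1 = 2
  i = 1 (odd): ∫ x^1 ρ_sc = 0 (vanishes)
  i = 2 (even): a_2 · C_{1} = -4 · 1 = -4
  i = 3 (odd): ∫ x^3 ρ_sc = 0 (vanishes)

Summing the contributions: ∫_{−2}^{2} p(x) ρ_sc(x) dx = 2 + (-4) = -2.


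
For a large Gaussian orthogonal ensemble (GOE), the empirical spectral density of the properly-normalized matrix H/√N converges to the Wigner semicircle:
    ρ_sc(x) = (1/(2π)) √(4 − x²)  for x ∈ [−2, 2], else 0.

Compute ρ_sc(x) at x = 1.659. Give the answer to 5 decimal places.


ρ_sc(x) = (1/(2π)) √(4 − x²). With x = 1.659:
  4 − x² = 4 − (1.659)² = 4 − 2.752281 = 1.247719.
  √(4 − x²) = 1.117013.
  1/(2π) = 0.159155.
  ρ_sc(1.659) = 0.159155 · 1.117013 = 0.177778.

Rounded to 5 decimal places: ρ_sc(1.659) ≈ 0.17778.


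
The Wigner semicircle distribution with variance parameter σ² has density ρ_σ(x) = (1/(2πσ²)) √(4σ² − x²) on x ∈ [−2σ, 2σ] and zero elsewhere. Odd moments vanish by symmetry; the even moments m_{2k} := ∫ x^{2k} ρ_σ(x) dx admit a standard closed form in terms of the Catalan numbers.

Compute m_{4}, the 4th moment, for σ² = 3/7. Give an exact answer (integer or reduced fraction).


By the scaled semicircle moment identity, m_{2k} = σ^{2k} · C_k with k = 2.
C_2 = (1/(k+1)) · C(2k, k) = (1/3) · C(4, 2) = (1/3) · 6 = 2.
σ^{2k} = (σ²)^k = (3/7)^2 = 9/49.

Therefore m_{4} = σ^{4} · C_2 = (9/49) · 2 = 18/49.


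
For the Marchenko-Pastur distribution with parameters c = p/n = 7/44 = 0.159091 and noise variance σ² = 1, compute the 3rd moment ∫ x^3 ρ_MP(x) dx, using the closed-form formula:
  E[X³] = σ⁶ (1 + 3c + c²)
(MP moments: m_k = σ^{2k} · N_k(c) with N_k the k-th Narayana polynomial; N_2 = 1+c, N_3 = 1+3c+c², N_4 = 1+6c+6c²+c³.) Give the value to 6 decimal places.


E[X³] = σ⁶ (1 + 3c + c²) (third MP moment). With σ² = 1 (so σ⁶ = 1) and c = 7/44 = 0.159091: E[X³] = 1 · (1 + 3·0.159091 + (0.159091)²) = 1 · 1.502583.

So E[X^3] = 1.502583.


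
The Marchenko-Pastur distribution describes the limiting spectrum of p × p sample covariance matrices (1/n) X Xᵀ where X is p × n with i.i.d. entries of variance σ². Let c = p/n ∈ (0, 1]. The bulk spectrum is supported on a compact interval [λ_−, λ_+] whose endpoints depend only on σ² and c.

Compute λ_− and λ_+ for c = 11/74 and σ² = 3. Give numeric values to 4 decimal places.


c = 11/74 = 0.148649; √c = 0.385550.
λ_− = σ² (1 − √c)² = 3 · (1 − 0.385550)² = 3 · (0.614450)² = 1.132647.
λ_+ = σ² (1 + √c)² = 3 · (1 + 0.385550)² = 3 · (1.385550)² = 5.759245.

Rounded to 4 decimal places: λ_− ≈ 1.1326, λ_+ ≈ 5.7592.
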